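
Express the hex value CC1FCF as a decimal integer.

Expand by place value (powers of 16):
Digit values: C = 12, F = 15
CC1FCF = 12 × 16^5 + 12 × 16^4 + 1 × 16^3 + 15 × 16^2 + 12 × 16^1 + 15 × 16^0
= 12 × 1048576 + 12 × 65536 + 1 × 4096 + 15 × 256 + 12 × 16 + 15 × 1
= 12582912 + 786432 + 4096 + 3840 + 192 + 15
= 13377487



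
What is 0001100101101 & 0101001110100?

AND: 1 only when both bits are 1
  0001100101101
& 0101001110100
---------------
  0001000100100
Decimal: 813 & 2676 = 548



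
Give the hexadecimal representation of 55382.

Using repeated division by 16 (digits 10–15 are A–F):
55382 ÷ 16 = 3461 remainder 6
3461 ÷ 16 = 216 remainder 5
216 ÷ 16 = 13 remainder 8
13 ÷ 16 = 0 remainder 13 (D)
Reading remainders bottom to top: D856



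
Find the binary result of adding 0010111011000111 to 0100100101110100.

Add column by column from the right: bit + bit + carry-in; write the sum mod 2, carry 1 when the sum is 2 or 3.
carry:  0001111110001000
        0010111011000111
+       0100100101110100
------------------------
       00111100000111011
(the carry out of the leftmost column, 0, becomes the leading bit)
Decimal check:
  0010111011000111 = 8192 + 2048 + 1024 + 512 + 128 + 64 + 4 + 2 + 1 = 11975
  0100100101110100 = 16384 + 2048 + 256 + 64 + 32 + 16 + 4 = 18804
  11975 + 18804 = 30779, and 00111100000111011 = 16384 + 8192 + 4096 + 2048 + 32 + 16 + 8 + 2 + 1 = 30779 ✓



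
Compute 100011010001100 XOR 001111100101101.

XOR: 1 when bits differ
  100011010001100
^ 001111100101101
-----------------
  101100110100001
Decimal: 18060 ^ 7981 = 22945



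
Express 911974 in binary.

Using repeated division by 2:
911974 ÷ 2 = 455987 remainder 0
455987 ÷ 2 = 227993 remainder 1
227993 ÷ 2 = 113996 remainder 1
113996 ÷ 2 = 56998 remainder 0
56998 ÷ 2 = 28499 remainder 0
28499 ÷ 2 = 14249 remainder 1
14249 ÷ 2 = 7124 remainder 1
7124 ÷ 2 = 3562 remainder 0
3562 ÷ 2 = 1781 remainder 0
1781 ÷ 2 = 890 remainder 1
890 ÷ 2 = 445 remainder 0
445 ÷ 2 = 222 remainder 1
222 ÷ 2 = 111 remainder 0
111 ÷ 2 = 55 remainder 1
55 ÷ 2 = 27 remainder 1
27 ÷ 2 = 13 remainder 1
13 ÷ 2 = 6 remainder 1
6 ÷ 2 = 3 remainder 0
3 ÷ 2 = 1 remainder 1
1 ÷ 2 = 0 remainder 1
Reading remainders bottom to top: 11011110101001100110



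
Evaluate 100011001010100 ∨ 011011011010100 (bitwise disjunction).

OR: 1 when either bit is 1
  100011001010100
| 011011011010100
-----------------
  111011011010100
Decimal: 18004 | 14036 = 30420



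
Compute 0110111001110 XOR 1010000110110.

XOR: 1 when bits differ
  0110111001110
^ 1010000110110
---------------
  1100111111000
Decimal: 3534 ^ 5174 = 6648



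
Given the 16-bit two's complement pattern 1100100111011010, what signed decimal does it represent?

Binary: 1100100111011010
Sign bit: 1 (negative)
Invert: 0011011000100101
Add 1:  0011011000100110
Magnitude: 0011011000100110 = 8192 + 4096 + 1024 + 512 + 32 + 4 + 2 = 13862
Value: -13862



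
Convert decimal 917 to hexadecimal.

Using repeated division by 16 (digits 10–15 are A–F):
917 ÷ 16 = 57 remainder 5
57 ÷ 16 = 3 remainder 9
3 ÷ 16 = 0 remainder 3
Reading remainders bottom to top: 395



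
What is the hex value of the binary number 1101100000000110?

Group into 4-bit nibbles from right:
  1101 = D
  1000 = 8
  0000 = 0
  0110 = 6
Result: D806



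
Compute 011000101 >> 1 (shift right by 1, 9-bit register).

Original: 011000101 (decimal 197)
Shift right by 1 position
Drop the 1 low bit; fill with zero on the left
Result: 001100010 (decimal 98)
Equivalent: 197 >> 1 = 197 ÷ 2^1 = 98



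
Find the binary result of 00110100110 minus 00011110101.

Method 1 - Direct subtraction (column by column from the right: bit − bit − borrow-in; if negative, add 2 and borrow 1 from the next column):
borrow: 00111100010
        00110100110
-       00011110101
-------------------
        00010110001

Method 2 - Add two's complement:
Two's complement of 00011110101: invert → 11100001010, add 1 → 11100001011
  00110100110
+ 11100001011
-------------
 100010110001  (end carry out of the top bit = 1)
Discarding the end carry: 00010110001
Decimal check:
  00110100110 = 256 + 128 + 32 + 4 + 2 = 422
  00011110101 = 128 + 64 + 32 + 16 + 4 + 1 = 245
  422 - 245 = 177, and 00010110001 = 128 + 32 + 16 + 1 = 177 ✓



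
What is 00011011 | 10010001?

OR: 1 when either bit is 1
  00011011
| 10010001
----------
  10011011
Decimal: 27 | 145 = 155



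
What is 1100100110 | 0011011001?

OR: 1 when either bit is 1
  1100100110
| 0011011001
------------
  1111111111
Decimal: 806 | 217 = 1023



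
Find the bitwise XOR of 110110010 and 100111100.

XOR: 1 when bits differ
  110110010
^ 100111100
-----------
  010001110
Decimal: 434 ^ 316 = 142



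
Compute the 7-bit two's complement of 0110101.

Original: 0110101
Step 1 - Invert all bits: 1001010
Step 2 - Add 1: 1001011
Verification: 0110101 + 1001011 = 10000000; discarding the end carry (carry out of the top bit) leaves the 7-bit value 0000000, as required for x + (-x)



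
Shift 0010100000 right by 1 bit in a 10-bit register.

Original: 0010100000 (decimal 160)
Shift right by 1 position
Drop the 1 low bit; fill with zero on the left
Result: 0001010000 (decimal 80)
Equivalent: 160 >> 1 = 160 ÷ 2^1 = 80



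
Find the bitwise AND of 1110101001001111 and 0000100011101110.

AND: 1 only when both bits are 1
  1110101001001111
& 0000100011101110
------------------
  0000100001001110
Decimal: 59983 & 2286 = 2126



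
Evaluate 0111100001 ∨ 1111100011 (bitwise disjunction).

OR: 1 when either bit is 1
  0111100001
| 1111100011
------------
  1111100011
Decimal: 481 | 995 = 995



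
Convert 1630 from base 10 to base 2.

Using repeated division by 2:
1630 ÷ 2 = 815 remainder 0
815 ÷ 2 = 407 remainder 1
407 ÷ 2 = 203 remainder 1
203 ÷ 2 = 101 remainder 1
101 ÷ 2 = 50 remainder 1
50 ÷ 2 = 25 remainder 0
25 ÷ 2 = 12 remainder 1
12 ÷ 2 = 6 remainder 0
6 ÷ 2 = 3 remainder 0
3 ÷ 2 = 1 remainder 1
1 ÷ 2 = 0 remainder 1
Reading remainders bottom to top: 11001011110



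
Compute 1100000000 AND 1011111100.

AND: 1 only when both bits are 1
  1100000000
& 1011111100
------------
  1000000000
Decimal: 768 & 764 = 512



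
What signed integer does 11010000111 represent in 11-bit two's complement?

Binary: 11010000111
Sign bit: 1 (negative)
Invert: 00101111000
Add 1:  00101111001
Magnitude: 00101111001 = 256 + 64 + 32 + 16 + 8 + 1 = 377
Value: -377



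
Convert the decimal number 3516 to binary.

Using repeated division by 2:
3516 ÷ 2 = 1758 remainder 0
1758 ÷ 2 = 879 remainder 0
879 ÷ 2 = 439 remainder 1
439 ÷ 2 = 219 remainder 1
219 ÷ 2 = 109 remainder 1
109 ÷ 2 = 54 remainder 1
54 ÷ 2 = 27 remainder 0
27 ÷ 2 = 13 remainder 1
13 ÷ 2 = 6 remainder 1
6 ÷ 2 = 3 remainder 0
3 ÷ 2 = 1 remainder 1
1 ÷ 2 = 0 remainder 1
Reading remainders bottom to top: 110110111100



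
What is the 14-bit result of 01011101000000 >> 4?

Original: 01011101000000 (decimal 5952)
Shift right by 4 positions
Drop the 4 low bits; fill with zeros on the left
Result: 00000101110100 (decimal 372)
Equivalent: 5952 >> 4 = 5952 ÷ 2^4 = 372



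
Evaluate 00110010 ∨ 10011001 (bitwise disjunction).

OR: 1 when either bit is 1
  00110010
| 10011001
----------
  10111011
Decimal: 50 | 153 = 187



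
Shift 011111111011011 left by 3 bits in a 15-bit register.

Original: 011111111011011 (decimal 16347)
Shift left by 3 positions
Append 3 zeros on the right and drop the 3 high bits that overflow the 15-bit width
Result: 111111011011000 (decimal 32472)
Equivalent: 16347 << 3 = 16347 × 2^3 = 130776, truncated to 15 bits = 32472



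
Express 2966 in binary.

Using repeated division by 2:
2966 ÷ 2 = 1483 remainder 0
1483 ÷ 2 = 741 remainder 1
741 ÷ 2 = 370 remainder 1
370 ÷ 2 = 185 remainder 0
185 ÷ 2 = 92 remainder 1
92 ÷ 2 = 46 remainder 0
46 ÷ 2 = 23 remainder 0
23 ÷ 2 = 11 remainder 1
11 ÷ 2 = 5 remainder 1
5 ÷ 2 = 2 remainder 1
2 ÷ 2 = 1 remainder 0
1 ÷ 2 = 0 remainder 1
Reading remainders bottom to top: 101110010110



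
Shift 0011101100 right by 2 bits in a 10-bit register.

Original: 0011101100 (decimal 236)
Shift right by 2 positions
Drop the 2 low bits; fill with zeros on the left
Result: 0000111011 (decimal 59)
Equivalent: 236 >> 2 = 236 ÷ 2^2 = 59



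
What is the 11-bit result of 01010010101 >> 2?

Original: 01010010101 (decimal 661)
Shift right by 2 positions
Drop the 2 low bits; fill with zeros on the left
Result: 00010100101 (decimal 165)
Equivalent: 661 >> 2 = 661 ÷ 2^2 = 165



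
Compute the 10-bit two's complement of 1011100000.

Original (sign bit 1, negative): 1011100000
Step 1 - Invert all bits: 0100011111
Step 2 - Add 1: 0100100000
Verification: 1011100000 + 0100100000 = 10000000000; discarding the end carry (carry out of the top bit) leaves the 10-bit value 0000000000, as required for x + (-x)



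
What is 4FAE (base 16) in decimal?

Expand by place value (powers of 16):
Digit values: F = 15, A = 10, E = 14
4FAE = 4 × 16^3 + 15 × 16^2 + 10 × 16^1 + 14 × 16^0
= 4 × 4096 + 15 × 256 + 10 × 16 + 14 × 1
= 16384 + 3840 + 160 + 14
= 20398



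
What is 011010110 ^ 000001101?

XOR: 1 when bits differ
  011010110
^ 000001101
-----------
  011011011
Decimal: 214 ^ 13 = 219



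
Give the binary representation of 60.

Using repeated division by 2:
60 ÷ 2 = 30 remainder 0
30 ÷ 2 = 15 remainder 0
15 ÷ 2 = 7 remainder 1
7 ÷ 2 = 3 remainder 1
3 ÷ 2 = 1 remainder 1
1 ÷ 2 = 0 remainder 1
Reading remainders bottom to top: 111100



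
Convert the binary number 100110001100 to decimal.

Sum of powers of 2 for each 1-bit:
2^2 + 2^3 + 2^7 + 2^8 + 2^11
= 4 + 8 + 128 + 256 + 2048
= 2444



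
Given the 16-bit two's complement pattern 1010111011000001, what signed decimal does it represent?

Binary: 1010111011000001
Sign bit: 1 (negative)
Invert: 0101000100111110
Add 1:  0101000100111111
Magnitude: 0101000100111111 = 16384 + 4096 + 256 + 32 + 16 + 8 + 4 + 2 + 1 = 20799
Value: -20799



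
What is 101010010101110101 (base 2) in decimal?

Sum of powers of 2 for each 1-bit:
2^0 + 2^2 + 2^4 + 2^5 + 2^6 + 2^8 + 2^10 + 2^13 + 2^15 + 2^17
= 1 + 4 + 16 + 32 + 64 + 256 + 1024 + 8192 + 32768 + 131072
= 173429



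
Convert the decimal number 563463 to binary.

Using repeated division by 2:
563463 ÷ 2 = 281731 remainder 1
281731 ÷ 2 = 140865 remainder 1
140865 ÷ 2 = 70432 remainder 1
70432 ÷ 2 = 35216 remainder 0
35216 ÷ 2 = 17608 remainder 0
17608 ÷ 2 = 8804 remainder 0
8804 ÷ 2 = 4402 remainder 0
4402 ÷ 2 = 2201 remainder 0
2201 ÷ 2 = 1100 remainder 1
1100 ÷ 2 = 550 remainder 0
550 ÷ 2 = 275 remainder 0
275 ÷ 2 = 137 remainder 1
137 ÷ 2 = 68 remainder 1
68 ÷ 2 = 34 remainder 0
34 ÷ 2 = 17 remainder 0
17 ÷ 2 = 8 remainder 1
8 ÷ 2 = 4 remainder 0
4 ÷ 2 = 2 remainder 0
2 ÷ 2 = 1 remainder 0
1 ÷ 2 = 0 remainder 1
Reading remainders bottom to top: 10001001100100000111



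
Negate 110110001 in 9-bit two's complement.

Original (sign bit 1, negative): 110110001
Step 1 - Invert all bits: 001001110
Step 2 - Add 1: 001001111
Verification: 110110001 + 001001111 = 1000000000; discarding the end carry (carry out of the top bit) leaves the 9-bit value 000000000, as required for x + (-x)



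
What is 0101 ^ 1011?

XOR: 1 when bits differ
  0101
^ 1011
------
  1110
Decimal: 5 ^ 11 = 14



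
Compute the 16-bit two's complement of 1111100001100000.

Original (sign bit 1, negative): 1111100001100000
Step 1 - Invert all bits: 0000011110011111
Step 2 - Add 1: 0000011110100000
Verification: 1111100001100000 + 0000011110100000 = 10000000000000000; discarding the end carry (carry out of the top bit) leaves the 16-bit value 0000000000000000, as required for x + (-x)



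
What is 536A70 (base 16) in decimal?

Expand by place value (powers of 16):
Digit values: A = 10
536A70 = 5 × 16^5 + 3 × 16^4 + 6 × 16^3 + 10 × 16^2 + 7 × 16^1 + 0 × 16^0
= 5 × 1048576 + 3 × 65536 + 6 × 4096 + 10 × 256 + 7 × 16 + 0 × 1
= 5242880 + 196608 + 24576 + 2560 + 112 + 0
= 5466736



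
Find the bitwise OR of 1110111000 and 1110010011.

OR: 1 when either bit is 1
  1110111000
| 1110010011
------------
  1110111011
Decimal: 952 | 915 = 955



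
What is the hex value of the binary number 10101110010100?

Group into 4-bit nibbles from right:
  0010 = 2
  1011 = B
  1001 = 9
  0100 = 4
Result: 2B94



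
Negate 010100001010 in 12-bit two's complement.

Original: 010100001010
Step 1 - Invert all bits: 101011110101
Step 2 - Add 1: 101011110110
Verification: 010100001010 + 101011110110 = 1000000000000; discarding the end carry (carry out of the top bit) leaves the 12-bit value 000000000000, as required for x + (-x)



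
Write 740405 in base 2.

Using repeated division by 2:
740405 ÷ 2 = 370202 remainder 1
370202 ÷ 2 = 185101 remainder 0
185101 ÷ 2 = 92550 remainder 1
92550 ÷ 2 = 46275 remainder 0
46275 ÷ 2 = 23137 remainder 1
23137 ÷ 2 = 11568 remainder 1
11568 ÷ 2 = 5784 remainder 0
5784 ÷ 2 = 2892 remainder 0
2892 ÷ 2 = 1446 remainder 0
1446 ÷ 2 = 723 remainder 0
723 ÷ 2 = 361 remainder 1
361 ÷ 2 = 180 remainder 1
180 ÷ 2 = 90 remainder 0
90 ÷ 2 = 45 remainder 0
45 ÷ 2 = 22 remainder 1
22 ÷ 2 = 11 remainder 0
11 ÷ 2 = 5 remainder 1
5 ÷ 2 = 2 remainder 1
2 ÷ 2 = 1 remainder 0
1 ÷ 2 = 0 remainder 1
Reading remainders bottom to top: 10110100110000110101



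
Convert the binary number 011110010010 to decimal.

Sum of powers of 2 for each 1-bit:
2^1 + 2^4 + 2^7 + 2^8 + 2^9 + 2^10
= 2 + 16 + 128 + 256 + 512 + 1024
= 1938



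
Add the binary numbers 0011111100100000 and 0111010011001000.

Add column by column from the right: bit + bit + carry-in; write the sum mod 2, carry 1 when the sum is 2 or 3.
carry:  1111100000000000
        0011111100100000
+       0111010011001000
------------------------
       01011001111101000
(the carry out of the leftmost column, 0, becomes the leading bit)
Decimal check:
  0011111100100000 = 8192 + 4096 + 2048 + 1024 + 512 + 256 + 32 = 16160
  0111010011001000 = 16384 + 8192 + 4096 + 1024 + 128 + 64 + 8 = 29896
  16160 + 29896 = 46056, and 01011001111101000 = 32768 + 8192 + 4096 + 512 + 256 + 128 + 64 + 32 + 8 = 46056 ✓



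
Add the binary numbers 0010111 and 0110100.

Add column by column from the right: bit + bit + carry-in; write the sum mod 2, carry 1 when the sum is 2 or 3.
carry:  1101000
        0010111
+       0110100
---------------
       01001011
(the carry out of the leftmost column, 0, becomes the leading bit)
Decimal check:
  0010111 = 16 + 4 + 2 + 1 = 23
  0110100 = 32 + 16 + 4 = 52
  23 + 52 = 75, and 01001011 = 64 + 8 + 2 + 1 = 75 ✓



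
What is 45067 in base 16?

Using repeated division by 16 (digits 10–15 are A–F):
45067 ÷ 16 = 2816 remainder 11 (B)
2816 ÷ 16 = 176 remainder 0
176 ÷ 16 = 11 remainder 0
11 ÷ 16 = 0 remainder 11 (B)
Reading remainders bottom to top: B00B



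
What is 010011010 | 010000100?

OR: 1 when either bit is 1
  010011010
| 010000100
-----------
  010011110
Decimal: 154 | 132 = 158



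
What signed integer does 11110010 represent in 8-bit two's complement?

Binary: 11110010
Sign bit: 1 (negative)
Invert: 00001101
Add 1:  00001110
Magnitude: 00001110 = 8 + 4 + 2 = 14
Value: -14



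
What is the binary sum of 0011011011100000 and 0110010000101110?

Add column by column from the right: bit + bit + carry-in; write the sum mod 2, carry 1 when the sum is 2 or 3.
carry:  1100100111000000
        0011011011100000
+       0110010000101110
------------------------
       01001101100001110
(the carry out of the leftmost column, 0, becomes the leading bit)
Decimal check:
  0011011011100000 = 8192 + 4096 + 1024 + 512 + 128 + 64 + 32 = 14048
  0110010000101110 = 16384 + 8192 + 1024 + 32 + 8 + 4 + 2 = 25646
  14048 + 25646 = 39694, and 01001101100001110 = 32768 + 4096 + 2048 + 512 + 256 + 8 + 4 + 2 = 39694 ✓



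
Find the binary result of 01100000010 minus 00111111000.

Method 1 - Direct subtraction (column by column from the right: bit − bit − borrow-in; if negative, add 2 and borrow 1 from the next column):
borrow: 01111110000
        01100000010
-       00111111000
-------------------
        00100001010

Method 2 - Add two's complement:
Two's complement of 00111111000: invert → 11000000111, add 1 → 11000001000
  01100000010
+ 11000001000
-------------
 100100001010  (end carry out of the top bit = 1)
Discarding the end carry: 00100001010
Decimal check:
  01100000010 = 512 + 256 + 2 = 770
  00111111000 = 256 + 128 + 64 + 32 + 16 + 8 = 504
  770 - 504 = 266, and 00100001010 = 256 + 8 + 2 = 266 ✓



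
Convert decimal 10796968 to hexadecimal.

Using repeated division by 16 (digits 10–15 are A–F):
10796968 ÷ 16 = 674810 remainder 8
674810 ÷ 16 = 42175 remainder 10 (A)
42175 ÷ 16 = 2635 remainder 15 (F)
2635 ÷ 16 = 164 remainder 11 (B)
164 ÷ 16 = 10 remainder 4
10 ÷ 16 = 0 remainder 10 (A)
Reading remainders bottom to top: A4BFA8



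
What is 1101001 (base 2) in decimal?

Sum of powers of 2 for each 1-bit:
2^0 + 2^3 + 2^5 + 2^6
= 1 + 8 + 32 + 64
= 105



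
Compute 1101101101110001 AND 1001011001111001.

AND: 1 only when both bits are 1
  1101101101110001
& 1001011001111001
------------------
  1001001001110001
Decimal: 56177 & 38521 = 37489



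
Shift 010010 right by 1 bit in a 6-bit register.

Original: 010010 (decimal 18)
Shift right by 1 position
Drop the 1 low bit; fill with zero on the left
Result: 001001 (decimal 9)
Equivalent: 18 >> 1 = 18 ÷ 2^1 = 9



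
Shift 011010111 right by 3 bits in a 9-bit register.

Original: 011010111 (decimal 215)
Shift right by 3 positions
Drop the 3 low bits; fill with zeros on the left
Result: 000011010 (decimal 26)
Equivalent: 215 >> 3 = 215 ÷ 2^3 = 26



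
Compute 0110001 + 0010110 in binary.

Add column by column from the right: bit + bit + carry-in; write the sum mod 2, carry 1 when the sum is 2 or 3.
carry:  1100000
        0110001
+       0010110
---------------
       01000111
(the carry out of the leftmost column, 0, becomes the leading bit)
Decimal check:
  0110001 = 32 + 16 + 1 = 49
  0010110 = 16 + 4 + 2 = 22
  49 + 22 = 71, and 01000111 = 64 + 4 + 2 + 1 = 71 ✓



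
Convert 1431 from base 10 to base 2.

Using repeated division by 2:
1431 ÷ 2 = 715 remainder 1
715 ÷ 2 = 357 remainder 1
357 ÷ 2 = 178 remainder 1
178 ÷ 2 = 89 remainder 0
89 ÷ 2 = 44 remainder 1
44 ÷ 2 = 22 remainder 0
22 ÷ 2 = 11 remainder 0
11 ÷ 2 = 5 remainder 1
5 ÷ 2 = 2 remainder 1
2 ÷ 2 = 1 remainder 0
1 ÷ 2 = 0 remainder 1
Reading remainders bottom to top: 10110010111



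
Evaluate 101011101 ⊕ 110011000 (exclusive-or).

XOR: 1 when bits differ
  101011101
^ 110011000
-----------
  011000101
Decimal: 349 ^ 408 = 197



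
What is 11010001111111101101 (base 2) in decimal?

Sum of powers of 2 for each 1-bit:
2^0 + 2^2 + 2^3 + 2^5 + 2^6 + 2^7 + 2^8 + 2^9 + 2^10 + 2^11 + 2^12 + 2^16 + 2^18 + 2^19
= 1 + 4 + 8 + 32 + 64 + 128 + 256 + 512 + 1024 + 2048 + 4096 + 65536 + 262144 + 524288
= 860141



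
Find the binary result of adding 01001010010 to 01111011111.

Add column by column from the right: bit + bit + carry-in; write the sum mod 2, carry 1 when the sum is 2 or 3.
carry:  11110111100
        01001010010
+       01111011111
-------------------
       011000110001
(the carry out of the leftmost column, 0, becomes the leading bit)
Decimal check:
  01001010010 = 512 + 64 + 16 + 2 = 594
  01111011111 = 512 + 256 + 128 + 64 + 16 + 8 + 4 + 2 + 1 = 991
  594 + 991 = 1585, and 011000110001 = 1024 + 512 + 32 + 16 + 1 = 1585 ✓



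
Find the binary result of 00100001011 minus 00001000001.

Method 1 - Direct subtraction (column by column from the right: bit − bit − borrow-in; if negative, add 2 and borrow 1 from the next column):
borrow: 00110000000
        00100001011
-       00001000001
-------------------
        00011001010

Method 2 - Add two's complement:
Two's complement of 00001000001: invert → 11110111110, add 1 → 11110111111
  00100001011
+ 11110111111
-------------
 100011001010  (end carry out of the top bit = 1)
Discarding the end carry: 00011001010
Decimal check:
  00100001011 = 256 + 8 + 2 + 1 = 267
  00001000001 = 64 + 1 = 65
  267 - 65 = 202, and 00011001010 = 128 + 64 + 8 + 2 = 202 ✓



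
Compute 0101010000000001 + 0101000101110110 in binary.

Add column by column from the right: bit + bit + carry-in; write the sum mod 2, carry 1 when the sum is 2 or 3.
carry:  1010000000000000
        0101010000000001
+       0101000101110110
------------------------
       01010010101110111
(the carry out of the leftmost column, 0, becomes the leading bit)
Decimal check:
  0101010000000001 = 16384 + 4096 + 1024 + 1 = 21505
  0101000101110110 = 16384 + 4096 + 256 + 64 + 32 + 16 + 4 + 2 = 20854
  21505 + 20854 = 42359, and 01010010101110111 = 32768 + 8192 + 1024 + 256 + 64 + 32 + 16 + 4 + 2 + 1 = 42359 ✓



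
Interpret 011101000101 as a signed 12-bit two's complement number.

Binary: 011101000101
Sign bit: 0 (non-negative)
Read directly as an unsigned value:
011101000101 = 1024 + 512 + 256 + 64 + 4 + 1 = 1861
Value: 1861



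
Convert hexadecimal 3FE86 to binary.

Convert each hex digit to 4 bits:
  3 = 0011
  F = 1111
  E = 1110
  8 = 1000
  6 = 0110
Concatenate: 00111111111010000110



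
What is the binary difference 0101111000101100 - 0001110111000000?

Method 1 - Direct subtraction (column by column from the right: bit − bit − borrow-in; if negative, add 2 and borrow 1 from the next column):
borrow: 0000001110000000
        0101111000101100
-       0001110111000000
------------------------
        0100000001101100

Method 2 - Add two's complement:
Two's complement of 0001110111000000: invert → 1110001000111111, add 1 → 1110001001000000
  0101111000101100
+ 1110001001000000
------------------
 10100000001101100  (end carry out of the top bit = 1)
Discarding the end carry: 0100000001101100
Decimal check:
  0101111000101100 = 16384 + 4096 + 2048 + 1024 + 512 + 32 + 8 + 4 = 24108
  0001110111000000 = 4096 + 2048 + 1024 + 256 + 128 + 64 = 7616
  24108 - 7616 = 16492, and 0100000001101100 = 16384 + 64 + 32 + 8 + 4 = 16492 ✓



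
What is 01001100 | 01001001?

OR: 1 when either bit is 1
  01001100
| 01001001
----------
  01001101
Decimal: 76 | 73 = 77



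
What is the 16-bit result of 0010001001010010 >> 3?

Original: 0010001001010010 (decimal 8786)
Shift right by 3 positions
Drop the 3 low bits; fill with zeros on the left
Result: 0000010001001010 (decimal 1098)
Equivalent: 8786 >> 3 = 8786 ÷ 2^3 = 1098



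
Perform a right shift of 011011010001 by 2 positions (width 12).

Original: 011011010001 (decimal 1745)
Shift right by 2 positions
Drop the 2 low bits; fill with zeros on the left
Result: 000110110100 (decimal 436)
Equivalent: 1745 >> 2 = 1745 ÷ 2^2 = 436



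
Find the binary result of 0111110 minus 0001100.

Method 1 - Direct subtraction (column by column from the right: bit − bit − borrow-in; if negative, add 2 and borrow 1 from the next column):
borrow: 0000000
        0111110
-       0001100
---------------
        0110010

Method 2 - Add two's complement:
Two's complement of 0001100: invert → 1110011, add 1 → 1110100
  0111110
+ 1110100
---------
 10110010  (end carry out of the top bit = 1)
Discarding the end carry: 0110010
Decimal check:
  0111110 = 32 + 16 + 8 + 4 + 2 = 62
  0001100 = 8 + 4 = 12
  62 - 12 = 50, and 0110010 = 32 + 16 + 2 = 50 ✓



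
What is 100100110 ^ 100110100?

XOR: 1 when bits differ
  100100110
^ 100110100
-----------
  000010010
Decimal: 294 ^ 308 = 18



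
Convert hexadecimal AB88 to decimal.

Expand by place value (powers of 16):
Digit values: A = 10, B = 11
AB88 = 10 × 16^3 + 11 × 16^2 + 8 × 16^1 + 8 × 16^0
= 10 × 4096 + 11 × 256 + 8 × 16 + 8 × 1
= 40960 + 2816 + 128 + 8
= 43912



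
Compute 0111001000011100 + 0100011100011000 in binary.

Add column by column from the right: bit + bit + carry-in; write the sum mod 2, carry 1 when the sum is 2 or 3.
carry:  1000110000110000
        0111001000011100
+       0100011100011000
------------------------
       01011100100110100
(the carry out of the leftmost column, 0, becomes the leading bit)
Decimal check:
  0111001000011100 = 16384 + 8192 + 4096 + 512 + 16 + 8 + 4 = 29212
  0100011100011000 = 16384 + 1024 + 512 + 256 + 16 + 8 = 18200
  29212 + 18200 = 47412, and 01011100100110100 = 32768 + 8192 + 4096 + 2048 + 256 + 32 + 16 + 4 = 47412 ✓



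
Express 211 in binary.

Using repeated division by 2:
211 ÷ 2 = 105 remainder 1
105 ÷ 2 = 52 remainder 1
52 ÷ 2 = 26 remainder 0
26 ÷ 2 = 13 remainder 0
13 ÷ 2 = 6 remainder 1
6 ÷ 2 = 3 remainder 0
3 ÷ 2 = 1 remainder 1
1 ÷ 2 = 0 remainder 1
Reading remainders bottom to top: 11010011



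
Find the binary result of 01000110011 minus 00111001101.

Method 1 - Direct subtraction (column by column from the right: bit − bit − borrow-in; if negative, add 2 and borrow 1 from the next column):
borrow: 01110011000
        01000110011
-       00111001101
-------------------
        00001100110

Method 2 - Add two's complement:
Two's complement of 00111001101: invert → 11000110010, add 1 → 11000110011
  01000110011
+ 11000110011
-------------
 100001100110  (end carry out of the top bit = 1)
Discarding the end carry: 00001100110
Decimal check:
  01000110011 = 512 + 32 + 16 + 2 + 1 = 563
  00111001101 = 256 + 128 + 64 + 8 + 4 + 1 = 461
  563 - 461 = 102, and 00001100110 = 64 + 32 + 4 + 2 = 102 ✓



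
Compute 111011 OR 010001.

OR: 1 when either bit is 1
  111011
| 010001
--------
  111011
Decimal: 59 | 17 = 59



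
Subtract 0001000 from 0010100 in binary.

Method 1 - Direct subtraction (column by column from the right: bit − bit − borrow-in; if negative, add 2 and borrow 1 from the next column):
borrow: 0010000
        0010100
-       0001000
---------------
        0001100

Method 2 - Add two's complement:
Two's complement of 0001000: invert → 1110111, add 1 → 1111000
  0010100
+ 1111000
---------
 10001100  (end carry out of the top bit = 1)
Discarding the end carry: 0001100
Decimal check:
  0010100 = 16 + 4 = 20
  0001000 = 8
  20 - 8 = 12, and 0001100 = 8 + 4 = 12 ✓



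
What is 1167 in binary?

Using repeated division by 2:
1167 ÷ 2 = 583 remainder 1
583 ÷ 2 = 291 remainder 1
291 ÷ 2 = 145 remainder 1
145 ÷ 2 = 72 remainder 1
72 ÷ 2 = 36 remainder 0
36 ÷ 2 = 18 remainder 0
18 ÷ 2 = 9 remainder 0
9 ÷ 2 = 4 remainder 1
4 ÷ 2 = 2 remainder 0
2 ÷ 2 = 1 remainder 0
1 ÷ 2 = 0 remainder 1
Reading remainders bottom to top: 10010001111



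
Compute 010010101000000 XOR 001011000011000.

XOR: 1 when bits differ
  010010101000000
^ 001011000011000
-----------------
  011001101011000
Decimal: 9536 ^ 5656 = 13144



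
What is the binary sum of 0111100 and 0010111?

Add column by column from the right: bit + bit + carry-in; write the sum mod 2, carry 1 when the sum is 2 or 3.
carry:  1111000
        0111100
+       0010111
---------------
       01010011
(the carry out of the leftmost column, 0, becomes the leading bit)
Decimal check:
  0111100 = 32 + 16 + 8 + 4 = 60
  0010111 = 16 + 4 + 2 + 1 = 23
  60 + 23 = 83, and 01010011 = 64 + 16 + 2 + 1 = 83 ✓



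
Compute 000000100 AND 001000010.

AND: 1 only when both bits are 1
  000000100
& 001000010
-----------
  000000000
Decimal: 4 & 66 = 0



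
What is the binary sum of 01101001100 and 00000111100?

Add column by column from the right: bit + bit + carry-in; write the sum mod 2, carry 1 when the sum is 2 or 3.
carry:  00011111000
        01101001100
+       00000111100
-------------------
       001110001000
(the carry out of the leftmost column, 0, becomes the leading bit)
Decimal check:
  01101001100 = 512 + 256 + 64 + 8 + 4 = 844
  00000111100 = 32 + 16 + 8 + 4 = 60
  844 + 60 = 904, and 001110001000 = 512 + 256 + 128 + 8 = 904 ✓



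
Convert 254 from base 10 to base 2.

Using repeated division by 2:
254 ÷ 2 = 127 remainder 0
127 ÷ 2 = 63 remainder 1
63 ÷ 2 = 31 remainder 1
31 ÷ 2 = 15 remainder 1
15 ÷ 2 = 7 remainder 1
7 ÷ 2 = 3 remainder 1
3 ÷ 2 = 1 remainder 1
1 ÷ 2 = 0 remainder 1
Reading remainders bottom to top: 11111110



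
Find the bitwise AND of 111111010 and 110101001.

AND: 1 only when both bits are 1
  111111010
& 110101001
-----------
  110101000
Decimal: 506 & 425 = 424



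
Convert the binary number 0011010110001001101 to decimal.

Sum of powers of 2 for each 1-bit:
2^0 + 2^2 + 2^3 + 2^6 + 2^10 + 2^11 + 2^13 + 2^15 + 2^16
= 1 + 4 + 8 + 64 + 1024 + 2048 + 8192 + 32768 + 65536
= 109645



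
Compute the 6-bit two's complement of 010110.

Original: 010110
Step 1 - Invert all bits: 101001
Step 2 - Add 1: 101010
Verification: 010110 + 101010 = 1000000; discarding the end carry (carry out of the top bit) leaves the 6-bit value 000000, as required for x + (-x)



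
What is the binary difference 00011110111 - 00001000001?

Method 1 - Direct subtraction (column by column from the right: bit − bit − borrow-in; if negative, add 2 and borrow 1 from the next column):
borrow: 00000000000
        00011110111
-       00001000001
-------------------
        00010110110

Method 2 - Add two's complement:
Two's complement of 00001000001: invert → 11110111110, add 1 → 11110111111
  00011110111
+ 11110111111
-------------
 100010110110  (end carry out of the top bit = 1)
Discarding the end carry: 00010110110
Decimal check:
  00011110111 = 128 + 64 + 32 + 16 + 4 + 2 + 1 = 247
  00001000001 = 64 + 1 = 65
  247 - 65 = 182, and 00010110110 = 128 + 32 + 16 + 4 + 2 = 182 ✓



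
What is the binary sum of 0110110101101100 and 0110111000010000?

Add column by column from the right: bit + bit + carry-in; write the sum mod 2, carry 1 when the sum is 2 or 3.
carry:  1101100000000000
        0110110101101100
+       0110111000010000
------------------------
       01101101101111100
(the carry out of the leftmost column, 0, becomes the leading bit)
Decimal check:
  0110110101101100 = 16384 + 8192 + 2048 + 1024 + 256 + 64 + 32 + 8 + 4 = 28012
  0110111000010000 = 16384 + 8192 + 2048 + 1024 + 512 + 16 = 28176
  28012 + 28176 = 56188, and 01101101101111100 = 32768 + 16384 + 4096 + 2048 + 512 + 256 + 64 + 32 + 16 + 8 + 4 = 56188 ✓



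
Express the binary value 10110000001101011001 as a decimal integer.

Sum of powers of 2 for each 1-bit:
2^0 + 2^3 + 2^4 + 2^6 + 2^8 + 2^9 + 2^16 + 2^17 + 2^19
= 1 + 8 + 16 + 64 + 256 + 512 + 65536 + 131072 + 524288
= 721753



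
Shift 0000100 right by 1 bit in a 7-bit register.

Original: 0000100 (decimal 4)
Shift right by 1 position
Drop the 1 low bit; fill with zero on the left
Result: 0000010 (decimal 2)
Equivalent: 4 >> 1 = 4 ÷ 2^1 = 2



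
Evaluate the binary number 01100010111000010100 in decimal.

Sum of powers of 2 for each 1-bit:
2^2 + 2^4 + 2^9 + 2^10 + 2^11 + 2^13 + 2^17 + 2^18
= 4 + 16 + 512 + 1024 + 2048 + 8192 + 131072 + 262144
= 405012



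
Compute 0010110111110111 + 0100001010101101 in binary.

Add column by column from the right: bit + bit + carry-in; write the sum mod 2, carry 1 when the sum is 2 or 3.
carry:  0001111111111110
        0010110111110111
+       0100001010101101
------------------------
       00111000010100100
(the carry out of the leftmost column, 0, becomes the leading bit)
Decimal check:
  0010110111110111 = 8192 + 2048 + 1024 + 256 + 128 + 64 + 32 + 16 + 4 + 2 + 1 = 11767
  0100001010101101 = 16384 + 512 + 128 + 32 + 8 + 4 + 1 = 17069
  11767 + 17069 = 28836, and 00111000010100100 = 16384 + 8192 + 4096 + 128 + 32 + 4 = 28836 ✓



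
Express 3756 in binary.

Using repeated division by 2:
3756 ÷ 2 = 1878 remainder 0
1878 ÷ 2 = 939 remainder 0
939 ÷ 2 = 469 remainder 1
469 ÷ 2 = 234 remainder 1
234 ÷ 2 = 117 remainder 0
117 ÷ 2 = 58 remainder 1
58 ÷ 2 = 29 remainder 0
29 ÷ 2 = 14 remainder 1
14 ÷ 2 = 7 remainder 0
7 ÷ 2 = 3 remainder 1
3 ÷ 2 = 1 remainder 1
1 ÷ 2 = 0 remainder 1
Reading remainders bottom to top: 111010101100



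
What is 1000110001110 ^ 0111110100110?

XOR: 1 when bits differ
  1000110001110
^ 0111110100110
---------------
  1111000101000
Decimal: 4494 ^ 4006 = 7720



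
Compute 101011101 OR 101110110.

OR: 1 when either bit is 1
  101011101
| 101110110
-----------
  101111111
Decimal: 349 | 374 = 383



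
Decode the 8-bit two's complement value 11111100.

Binary: 11111100
Sign bit: 1 (negative)
Invert: 00000011
Add 1:  00000100
Magnitude: 00000100 = 4
Value: -4



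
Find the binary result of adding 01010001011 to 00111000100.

Add column by column from the right: bit + bit + carry-in; write the sum mod 2, carry 1 when the sum is 2 or 3.
carry:  11100000000
        01010001011
+       00111000100
-------------------
       010001001111
(the carry out of the leftmost column, 0, becomes the leading bit)
Decimal check:
  01010001011 = 512 + 128 + 8 + 2 + 1 = 651
  00111000100 = 256 + 128 + 64 + 4 = 452
  651 + 452 = 1103, and 010001001111 = 1024 + 64 + 8 + 4 + 2 + 1 = 1103 ✓



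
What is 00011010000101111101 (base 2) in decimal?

Sum of powers of 2 for each 1-bit:
2^0 + 2^2 + 2^3 + 2^4 + 2^5 + 2^6 + 2^8 + 2^13 + 2^15 + 2^16
= 1 + 4 + 8 + 16 + 32 + 64 + 256 + 8192 + 32768 + 65536
= 106877



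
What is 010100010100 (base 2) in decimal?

Sum of powers of 2 for each 1-bit:
2^2 + 2^4 + 2^8 + 2^10
= 4 + 16 + 256 + 1024
= 1300



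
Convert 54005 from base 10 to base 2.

Using repeated division by 2:
54005 ÷ 2 = 27002 remainder 1
27002 ÷ 2 = 13501 remainder 0
13501 ÷ 2 = 6750 remainder 1
6750 ÷ 2 = 3375 remainder 0
3375 ÷ 2 = 1687 remainder 1
1687 ÷ 2 = 843 remainder 1
843 ÷ 2 = 421 remainder 1
421 ÷ 2 = 210 remainder 1
210 ÷ 2 = 105 remainder 0
105 ÷ 2 = 52 remainder 1
52 ÷ 2 = 26 remainder 0
26 ÷ 2 = 13 remainder 0
13 ÷ 2 = 6 remainder 1
6 ÷ 2 = 3 remainder 0
3 ÷ 2 = 1 remainder 1
1 ÷ 2 = 0 remainder 1
Reading remainders bottom to top: 1101001011110101



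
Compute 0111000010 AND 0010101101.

AND: 1 only when both bits are 1
  0111000010
& 0010101101
------------
  0010000000
Decimal: 450 & 173 = 128



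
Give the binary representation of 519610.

Using repeated division by 2:
519610 ÷ 2 = 259805 remainder 0
259805 ÷ 2 = 129902 remainder 1
129902 ÷ 2 = 64951 remainder 0
64951 ÷ 2 = 32475 remainder 1
32475 ÷ 2 = 16237 remainder 1
16237 ÷ 2 = 8118 remainder 1
8118 ÷ 2 = 4059 remainder 0
4059 ÷ 2 = 2029 remainder 1
2029 ÷ 2 = 1014 remainder 1
1014 ÷ 2 = 507 remainder 0
507 ÷ 2 = 253 remainder 1
253 ÷ 2 = 126 remainder 1
126 ÷ 2 = 63 remainder 0
63 ÷ 2 = 31 remainder 1
31 ÷ 2 = 15 remainder 1
15 ÷ 2 = 7 remainder 1
7 ÷ 2 = 3 remainder 1
3 ÷ 2 = 1 remainder 1
1 ÷ 2 = 0 remainder 1
Reading remainders bottom to top: 1111110110110111010



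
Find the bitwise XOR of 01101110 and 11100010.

XOR: 1 when bits differ
  01101110
^ 11100010
----------
  10001100
Decimal: 110 ^ 226 = 140



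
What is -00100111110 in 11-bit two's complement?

Original: 00100111110
Step 1 - Invert all bits: 11011000001
Step 2 - Add 1: 11011000010
Verification: 00100111110 + 11011000010 = 100000000000; discarding the end carry (carry out of the top bit) leaves the 11-bit value 00000000000, as required for x + (-x)



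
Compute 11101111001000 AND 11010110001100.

AND: 1 only when both bits are 1
  11101111001000
& 11010110001100
----------------
  11000110001000
Decimal: 15304 & 13708 = 12680



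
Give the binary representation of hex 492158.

Convert each hex digit to 4 bits:
  4 = 0100
  9 = 1001
  2 = 0010
  1 = 0001
  5 = 0101
  8 = 1000
Concatenate: 010010010010000101011000



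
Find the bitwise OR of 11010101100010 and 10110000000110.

OR: 1 when either bit is 1
  11010101100010
| 10110000000110
----------------
  11110101100110
Decimal: 13666 | 11270 = 15718



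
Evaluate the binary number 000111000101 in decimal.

Sum of powers of 2 for each 1-bit:
2^0 + 2^2 + 2^6 + 2^7 + 2^8
= 1 + 4 + 64 + 128 + 256
= 453



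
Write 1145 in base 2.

Using repeated division by 2:
1145 ÷ 2 = 572 remainder 1
572 ÷ 2 = 286 remainder 0
286 ÷ 2 = 143 remainder 0
143 ÷ 2 = 71 remainder 1
71 ÷ 2 = 35 remainder 1
35 ÷ 2 = 17 remainder 1
17 ÷ 2 = 8 remainder 1
8 ÷ 2 = 4 remainder 0
4 ÷ 2 = 2 remainder 0
2 ÷ 2 = 1 remainder 0
1 ÷ 2 = 0 remainder 1
Reading remainders bottom to top: 10001111001



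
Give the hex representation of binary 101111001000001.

Group into 4-bit nibbles from right:
  0101 = 5
  1110 = E
  0100 = 4
  0001 = 1
Result: 5E41



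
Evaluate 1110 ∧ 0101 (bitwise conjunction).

AND: 1 only when both bits are 1
  1110
& 0101
------
  0100
Decimal: 14 & 5 = 4



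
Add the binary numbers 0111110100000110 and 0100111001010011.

Add column by column from the right: bit + bit + carry-in; write the sum mod 2, carry 1 when the sum is 2 or 3.
carry:  1111100000001100
        0111110100000110
+       0100111001010011
------------------------
       01100101101011001
(the carry out of the leftmost column, 0, becomes the leading bit)
Decimal check:
  0111110100000110 = 16384 + 8192 + 4096 + 2048 + 1024 + 256 + 4 + 2 = 32006
  0100111001010011 = 16384 + 2048 + 1024 + 512 + 64 + 16 + 2 + 1 = 20051
  32006 + 20051 = 52057, and 01100101101011001 = 32768 + 16384 + 2048 + 512 + 256 + 64 + 16 + 8 + 1 = 52057 ✓



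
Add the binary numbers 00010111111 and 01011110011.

Add column by column from the right: bit + bit + carry-in; write the sum mod 2, carry 1 when the sum is 2 or 3.
carry:  00111111110
        00010111111
+       01011110011
-------------------
       001110110010
(the carry out of the leftmost column, 0, becomes the leading bit)
Decimal check:
  00010111111 = 128 + 32 + 16 + 8 + 4 + 2 + 1 = 191
  01011110011 = 512 + 128 + 64 + 32 + 16 + 2 + 1 = 755
  191 + 755 = 946, and 001110110010 = 512 + 256 + 128 + 32 + 16 + 2 = 946 ✓



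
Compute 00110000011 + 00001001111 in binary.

Add column by column from the right: bit + bit + carry-in; write the sum mod 2, carry 1 when the sum is 2 or 3.
carry:  00000011110
        00110000011
+       00001001111
-------------------
       000111010010
(the carry out of the leftmost column, 0, becomes the leading bit)
Decimal check:
  00110000011 = 256 + 128 + 2 + 1 = 387
  00001001111 = 64 + 8 + 4 + 2 + 1 = 79
  387 + 79 = 466, and 000111010010 = 256 + 128 + 64 + 16 + 2 = 466 ✓



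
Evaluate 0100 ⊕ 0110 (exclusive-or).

XOR: 1 when bits differ
  0100
^ 0110
------
  0010
Decimal: 4 ^ 6 = 2



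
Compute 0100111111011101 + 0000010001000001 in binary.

Add column by column from the right: bit + bit + carry-in; write the sum mod 2, carry 1 when the sum is 2 or 3.
carry:  0001111110000010
        0100111111011101
+       0000010001000001
------------------------
       00101010000011110
(the carry out of the leftmost column, 0, becomes the leading bit)
Decimal check:
  0100111111011101 = 16384 + 2048 + 1024 + 512 + 256 + 128 + 64 + 16 + 8 + 4 + 1 = 20445
  0000010001000001 = 1024 + 64 + 1 = 1089
  20445 + 1089 = 21534, and 00101010000011110 = 16384 + 4096 + 1024 + 16 + 8 + 4 + 2 = 21534 ✓



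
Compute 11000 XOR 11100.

XOR: 1 when bits differ
  11000
^ 11100
-------
  00100
Decimal: 24 ^ 28 = 4



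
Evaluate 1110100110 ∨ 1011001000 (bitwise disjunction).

OR: 1 when either bit is 1
  1110100110
| 1011001000
------------
  1111101110
Decimal: 934 | 712 = 1006



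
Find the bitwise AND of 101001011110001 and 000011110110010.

AND: 1 only when both bits are 1
  101001011110001
& 000011110110010
-----------------
  000001010110000
Decimal: 21233 & 1970 = 688



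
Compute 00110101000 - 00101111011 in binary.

Method 1 - Direct subtraction (column by column from the right: bit − bit − borrow-in; if negative, add 2 and borrow 1 from the next column):
borrow: 00011111110
        00110101000
-       00101111011
-------------------
        00000101101

Method 2 - Add two's complement:
Two's complement of 00101111011: invert → 11010000100, add 1 → 11010000101
  00110101000
+ 11010000101
-------------
 100000101101  (end carry out of the top bit = 1)
Discarding the end carry: 00000101101
Decimal check:
  00110101000 = 256 + 128 + 32 + 8 = 424
  00101111011 = 256 + 64 + 32 + 16 + 8 + 2 + 1 = 379
  424 - 379 = 45, and 00000101101 = 32 + 8 + 4 + 1 = 45 ✓

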